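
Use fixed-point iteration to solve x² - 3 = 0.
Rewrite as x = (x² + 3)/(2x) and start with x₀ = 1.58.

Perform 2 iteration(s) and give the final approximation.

Equation: x² - 3 = 0
Fixed-point form: x = (x² + 3)/(2x)
x₀ = 1.58

x_1 = g(1.580000) = 1.739367
x_2 = g(1.739367) = 1.732066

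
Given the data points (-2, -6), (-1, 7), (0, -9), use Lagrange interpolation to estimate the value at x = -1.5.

Lagrange interpolation formula:
P(x) = Σ yᵢ × Lᵢ(x)
where Lᵢ(x) = Π_{j≠i} (x - xⱼ)/(xᵢ - xⱼ)

L_0(-1.5) = (-1.5 - (-1))/(-2 - (-1)) × (-1.5 - 0)/(-2 - 0) = 0.375000
L_1(-1.5) = (-1.5 - (-2))/(-1 - (-2)) × (-1.5 - 0)/(-1 - 0) = 0.750000
L_2(-1.5) = (-1.5 - (-2))/(0 - (-2)) × (-1.5 - (-1))/(0 - (-1)) = -0.125000

P(-1.5) = (-6)×L_0(-1.5) + 7×L_1(-1.5) + (-9)×L_2(-1.5)
P(-1.5) = 4.125000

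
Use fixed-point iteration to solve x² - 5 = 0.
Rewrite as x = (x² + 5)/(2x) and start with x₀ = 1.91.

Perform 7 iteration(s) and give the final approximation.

Equation: x² - 5 = 0
Fixed-point form: x = (x² + 5)/(2x)
x₀ = 1.91

x_1 = g(1.910000) = 2.263901
x_2 = g(2.263901) = 2.236239
x_3 = g(2.236239) = 2.236068
x_4 = g(2.236068) = 2.236068
x_5 = g(2.236068) = 2.236068
x_6 = g(2.236068) = 2.236068
x_7 = g(2.236068) = 2.236068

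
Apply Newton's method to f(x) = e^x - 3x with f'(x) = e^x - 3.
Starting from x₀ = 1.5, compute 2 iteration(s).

f(x) = e^x - 3x
f'(x) = e^x - 3
x₀ = 1.5

Newton-Raphson formula: x_{n+1} = x_n - f(x_n)/f'(x_n)

Iteration 1:
  f(1.500000) = -0.018311
  f'(1.500000) = 1.481689
  x_1 = 1.500000 - (-0.018311)/1.481689 = 1.512358
Iteration 2:
  f(1.512358) = 0.000344
  f'(1.512358) = 1.537418
  x_2 = 1.512358 - 0.000344/1.537418 = 1.512135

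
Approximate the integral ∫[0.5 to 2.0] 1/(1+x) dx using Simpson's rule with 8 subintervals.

f(x) = 1/(1+x)
a = 0.5, b = 2.0, n = 8
h = (b - a)/n = 0.187500

Simpson's rule: (h/3)[f(x₀) + 4f(x₁) + 2f(x₂) + ... + f(xₙ)]

x_0 = 0.5000, f(x_0) = 0.666667, coefficient = 1
x_1 = 0.6875, f(x_1) = 0.592593, coefficient = 4
x_2 = 0.8750, f(x_2) = 0.533333, coefficient = 2
x_3 = 1.0625, f(x_3) = 0.484848, coefficient = 4
x_4 = 1.2500, f(x_4) = 0.444444, coefficient = 2
x_5 = 1.4375, f(x_5) = 0.410256, coefficient = 4
x_6 = 1.6250, f(x_6) = 0.380952, coefficient = 2
x_7 = 1.8125, f(x_7) = 0.355556, coefficient = 4
x_8 = 2.0000, f(x_8) = 0.333333, coefficient = 1

I ≈ (0.187500/3) × 11.090472 = 0.693155
Exact value: 0.693147
Error: 0.000007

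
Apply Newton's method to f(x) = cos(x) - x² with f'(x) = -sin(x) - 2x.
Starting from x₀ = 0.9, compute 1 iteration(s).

f(x) = cos(x) - x²
f'(x) = -sin(x) - 2x
x₀ = 0.9

Newton-Raphson formula: x_{n+1} = x_n - f(x_n)/f'(x_n)

Iteration 1:
  f(0.900000) = -0.188390
  f'(0.900000) = -2.583327
  x_1 = 0.900000 - (-0.188390)/(-2.583327) = 0.827075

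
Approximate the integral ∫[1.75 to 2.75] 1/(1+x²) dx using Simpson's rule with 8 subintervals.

f(x) = 1/(1+x²)
a = 1.75, b = 2.75, n = 8
h = (b - a)/n = 0.125000

Simpson's rule: (h/3)[f(x₀) + 4f(x₁) + 2f(x₂) + ... + f(xₙ)]

x_0 = 1.7500, f(x_0) = 0.246154, coefficient = 1
x_1 = 1.8750, f(x_1) = 0.221453, coefficient = 4
x_2 = 2.0000, f(x_2) = 0.200000, coefficient = 2
x_3 = 2.1250, f(x_3) = 0.181303, coefficient = 4
x_4 = 2.2500, f(x_4) = 0.164948, coefficient = 2
x_5 = 2.3750, f(x_5) = 0.150588, coefficient = 4
x_6 = 2.5000, f(x_6) = 0.137931, coefficient = 2
x_7 = 2.6250, f(x_7) = 0.126733, coefficient = 4
x_8 = 2.7500, f(x_8) = 0.116788, coefficient = 1

I ≈ (0.125000/3) × 4.089010 = 0.170375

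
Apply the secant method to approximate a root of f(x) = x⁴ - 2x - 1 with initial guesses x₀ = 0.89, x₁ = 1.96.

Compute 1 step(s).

f(x) = x⁴ - 2x - 1
x₀ = 0.89, x₁ = 1.96

Secant formula: x_{n+1} = x_n - f(x_n)(x_n - x_{n-1})/(f(x_n) - f(x_{n-1}))

Iteration 1:
  f(0.890000) = -2.152578
  f(1.960000) = 9.837891
  x_2 = 1.960000 - 9.837891×(1.960000 - 0.890000)/(9.837891 - (-2.152578))
       = 1.082091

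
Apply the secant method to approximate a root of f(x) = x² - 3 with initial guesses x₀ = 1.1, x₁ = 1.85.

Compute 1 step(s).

f(x) = x² - 3
x₀ = 1.1, x₁ = 1.85

Secant formula: x_{n+1} = x_n - f(x_n)(x_n - x_{n-1})/(f(x_n) - f(x_{n-1}))

Iteration 1:
  f(1.100000) = -1.790000
  f(1.850000) = 0.422500
  x_2 = 1.850000 - 0.422500×(1.850000 - 1.100000)/(0.422500 - (-1.790000))
       = 1.706780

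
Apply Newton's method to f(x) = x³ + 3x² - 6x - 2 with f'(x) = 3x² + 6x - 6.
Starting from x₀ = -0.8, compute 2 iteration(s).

f(x) = x³ + 3x² - 6x - 2
f'(x) = 3x² + 6x - 6
x₀ = -0.8

Newton-Raphson formula: x_{n+1} = x_n - f(x_n)/f'(x_n)

Iteration 1:
  f(-0.800000) = 4.208000
  f'(-0.800000) = -8.880000
  x_1 = -0.800000 - 4.208000/(-8.880000) = -0.326126
Iteration 2:
  f(-0.326126) = 0.241145
  f'(-0.326126) = -7.637682
  x_2 = -0.326126 - 0.241145/(-7.637682) = -0.294553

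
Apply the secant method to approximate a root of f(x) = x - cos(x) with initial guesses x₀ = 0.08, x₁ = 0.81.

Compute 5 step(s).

f(x) = x - cos(x)
x₀ = 0.08, x₁ = 0.81

Secant formula: x_{n+1} = x_n - f(x_n)(x_n - x_{n-1})/(f(x_n) - f(x_{n-1}))

Iteration 1:
  f(0.080000) = -0.916802
  f(0.810000) = 0.120502
  x_2 = 0.810000 - 0.120502×(0.810000 - 0.080000)/(0.120502 - (-0.916802))
       = 0.725197
Iteration 2:
  f(0.810000) = 0.120502
  f(0.725197) = -0.023171
  x_3 = 0.725197 - (-0.023171)×(0.725197 - 0.810000)/(-0.023171 - 0.120502)
       = 0.738874
Iteration 3:
  f(0.725197) = -0.023171
  f(0.738874) = -0.000353
  x_4 = 0.738874 - (-0.000353)×(0.738874 - 0.725197)/(-0.000353 - (-0.023171))
       = 0.739086
Iteration 4:
  f(0.738874) = -0.000353
  f(0.739086) = 0.000001
  x_5 = 0.739086 - 0.000001×(0.739086 - 0.738874)/(0.000001 - (-0.000353))
       = 0.739085
Iteration 5:
  f(0.739086) = 0.000001
  f(0.739085) = 0.000000
  x_6 = 0.739085 - 0.000000×(0.739085 - 0.739086)/(0.000000 - 0.000001)
       = 0.739085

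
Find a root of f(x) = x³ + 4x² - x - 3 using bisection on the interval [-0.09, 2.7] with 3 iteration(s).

f(x) = x³ + 4x² - x - 3
Initial interval: [-0.09, 2.7]

Iteration 1:
  c_1 = (-0.090000 + 2.700000)/2 = 1.305000
  f(c_1) = f(1.305000) = 4.729548
  f(a) × f(c) < 0, new interval: [-0.090000, 1.305000]
Iteration 2:
  c_2 = (-0.090000 + 1.305000)/2 = 0.607500
  f(c_2) = f(0.607500) = -1.907073
  f(a) × f(c) ≥ 0, new interval: [0.607500, 1.305000]
Iteration 3:
  c_3 = (0.607500 + 1.305000)/2 = 0.956250
  f(c_3) = f(0.956250) = 0.575815
  f(a) × f(c) < 0, new interval: [0.607500, 0.956250]

After 3 iteration(s), the approximation is c_3 = 0.956250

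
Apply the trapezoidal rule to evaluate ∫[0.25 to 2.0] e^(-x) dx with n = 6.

f(x) = e^(-x)
a = 0.25, b = 2.0, n = 6
h = (b - a)/n = 0.291667

Trapezoidal rule: (h/2)[f(x₀) + 2f(x₁) + 2f(x₂) + ... + f(xₙ)]

x_0 = 0.2500, f(x_0) = 0.778801, coefficient = 1
x_1 = 0.5417, f(x_1) = 0.581778, coefficient = 2
x_2 = 0.8333, f(x_2) = 0.434598, coefficient = 2
x_3 = 1.1250, f(x_3) = 0.324652, coefficient = 2
x_4 = 1.4167, f(x_4) = 0.242521, coefficient = 2
x_5 = 1.7083, f(x_5) = 0.181167, coefficient = 2
x_6 = 2.0000, f(x_6) = 0.135335, coefficient = 1

I ≈ (0.291667/2) × 4.443570 = 0.648021
Exact value: 0.643465
Error: 0.004555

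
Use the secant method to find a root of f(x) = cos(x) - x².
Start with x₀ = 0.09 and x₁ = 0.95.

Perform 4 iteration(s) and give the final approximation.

f(x) = cos(x) - x²
x₀ = 0.09, x₁ = 0.95

Secant formula: x_{n+1} = x_n - f(x_n)(x_n - x_{n-1})/(f(x_n) - f(x_{n-1}))

Iteration 1:
  f(0.090000) = 0.987853
  f(0.950000) = -0.320817
  x_2 = 0.950000 - (-0.320817)×(0.950000 - 0.090000)/(-0.320817 - 0.987853)
       = 0.739173
Iteration 2:
  f(0.950000) = -0.320817
  f(0.739173) = 0.192649
  x_3 = 0.739173 - 0.192649×(0.739173 - 0.950000)/(0.192649 - (-0.320817))
       = 0.818274
Iteration 3:
  f(0.739173) = 0.192649
  f(0.818274) = 0.013910
  x_4 = 0.818274 - 0.013910×(0.818274 - 0.739173)/(0.013910 - 0.192649)
       = 0.824430
Iteration 4:
  f(0.818274) = 0.013910
  f(0.824430) = -0.000709
  x_5 = 0.824430 - (-0.000709)×(0.824430 - 0.818274)/(-0.000709 - 0.013910)
       = 0.824131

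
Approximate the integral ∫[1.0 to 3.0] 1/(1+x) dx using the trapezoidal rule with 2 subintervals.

f(x) = 1/(1+x)
a = 1.0, b = 3.0, n = 2
h = (b - a)/n = 1.000000

Trapezoidal rule: (h/2)[f(x₀) + 2f(x₁) + 2f(x₂) + ... + f(xₙ)]

x_0 = 1.0000, f(x_0) = 0.500000, coefficient = 1
x_1 = 2.0000, f(x_1) = 0.333333, coefficient = 2
x_2 = 3.0000, f(x_2) = 0.250000, coefficient = 1

I ≈ (1.000000/2) × 1.416667 = 0.708333
Exact value: 0.693147
Error: 0.015186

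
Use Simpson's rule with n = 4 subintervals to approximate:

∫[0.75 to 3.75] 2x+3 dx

f(x) = 2x+3
a = 0.75, b = 3.75, n = 4
h = (b - a)/n = 0.750000

Simpson's rule: (h/3)[f(x₀) + 4f(x₁) + 2f(x₂) + ... + f(xₙ)]

x_0 = 0.7500, f(x_0) = 4.500000, coefficient = 1
x_1 = 1.5000, f(x_1) = 6.000000, coefficient = 4
x_2 = 2.2500, f(x_2) = 7.500000, coefficient = 2
x_3 = 3.0000, f(x_3) = 9.000000, coefficient = 4
x_4 = 3.7500, f(x_4) = 10.500000, coefficient = 1

I ≈ (0.750000/3) × 90.000000 = 22.500000
Exact value: 22.500000
Error: 0.000000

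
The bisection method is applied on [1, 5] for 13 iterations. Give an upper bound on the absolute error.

Bisection error bound: |error| ≤ (b-a)/2^n
|error| ≤ (5 - 1)/2^13 = 4/2^13
|error| ≤ 0.0004882812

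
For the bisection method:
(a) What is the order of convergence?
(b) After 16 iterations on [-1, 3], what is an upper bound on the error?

(a) Bisection has linear (order 1) convergence; the error is halved each step.

(b) Error bound = (b-a)/2^n = (3 - (-1))/2^{16}
    = 4/2^{16}

(a) 1 (linear); (b) error ≤ 6.10e-05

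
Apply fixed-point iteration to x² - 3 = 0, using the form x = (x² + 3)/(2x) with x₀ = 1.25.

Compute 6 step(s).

Equation: x² - 3 = 0
Fixed-point form: x = (x² + 3)/(2x)
x₀ = 1.25

x_1 = g(1.250000) = 1.825000
x_2 = g(1.825000) = 1.734418
x_3 = g(1.734418) = 1.732052
x_4 = g(1.732052) = 1.732051
x_5 = g(1.732051) = 1.732051
x_6 = g(1.732051) = 1.732051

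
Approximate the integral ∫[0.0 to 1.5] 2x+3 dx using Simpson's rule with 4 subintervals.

f(x) = 2x+3
a = 0.0, b = 1.5, n = 4
h = (b - a)/n = 0.375000

Simpson's rule: (h/3)[f(x₀) + 4f(x₁) + 2f(x₂) + ... + f(xₙ)]

x_0 = 0.0000, f(x_0) = 3.000000, coefficient = 1
x_1 = 0.3750, f(x_1) = 3.750000, coefficient = 4
x_2 = 0.7500, f(x_2) = 4.500000, coefficient = 2
x_3 = 1.1250, f(x_3) = 5.250000, coefficient = 4
x_4 = 1.5000, f(x_4) = 6.000000, coefficient = 1

I ≈ (0.375000/3) × 54.000000 = 6.750000
Exact value: 6.750000
Error: 0.000000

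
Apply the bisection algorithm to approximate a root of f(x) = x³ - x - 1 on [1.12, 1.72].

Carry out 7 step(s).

f(x) = x³ - x - 1
Initial interval: [1.12, 1.72]

Iteration 1:
  c_1 = (1.120000 + 1.720000)/2 = 1.420000
  f(c_1) = f(1.420000) = 0.443288
  f(a) × f(c) < 0, new interval: [1.120000, 1.420000]
Iteration 2:
  c_2 = (1.120000 + 1.420000)/2 = 1.270000
  f(c_2) = f(1.270000) = -0.221617
  f(a) × f(c) ≥ 0, new interval: [1.270000, 1.420000]
Iteration 3:
  c_3 = (1.270000 + 1.420000)/2 = 1.345000
  f(c_3) = f(1.345000) = 0.088139
  f(a) × f(c) < 0, new interval: [1.270000, 1.345000]
Iteration 4:
  c_4 = (1.270000 + 1.345000)/2 = 1.307500
  f(c_4) = f(1.307500) = -0.072255
  f(a) × f(c) ≥ 0, new interval: [1.307500, 1.345000]
Iteration 5:
  c_5 = (1.307500 + 1.345000)/2 = 1.326250
  f(c_5) = f(1.326250) = 0.006543
  f(a) × f(c) < 0, new interval: [1.307500, 1.326250]
Iteration 6:
  c_6 = (1.307500 + 1.326250)/2 = 1.316875
  f(c_6) = f(1.316875) = -0.033203
  f(a) × f(c) ≥ 0, new interval: [1.316875, 1.326250]
Iteration 7:
  c_7 = (1.316875 + 1.326250)/2 = 1.321562
  f(c_7) = f(1.321562) = -0.013417
  f(a) × f(c) ≥ 0, new interval: [1.321562, 1.326250]

After 7 iteration(s), the approximation is c_7 = 1.321562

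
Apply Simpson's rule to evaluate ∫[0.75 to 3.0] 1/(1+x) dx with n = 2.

f(x) = 1/(1+x)
a = 0.75, b = 3.0, n = 2
h = (b - a)/n = 1.125000

Simpson's rule: (h/3)[f(x₀) + 4f(x₁) + 2f(x₂) + ... + f(xₙ)]

x_0 = 0.7500, f(x_0) = 0.571429, coefficient = 1
x_1 = 1.8750, f(x_1) = 0.347826, coefficient = 4
x_2 = 3.0000, f(x_2) = 0.250000, coefficient = 1

I ≈ (1.125000/3) × 2.212733 = 0.829775
Exact value: 0.826679
Error: 0.003096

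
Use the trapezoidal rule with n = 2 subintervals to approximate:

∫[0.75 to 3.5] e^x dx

f(x) = e^x
a = 0.75, b = 3.5, n = 2
h = (b - a)/n = 1.375000

Trapezoidal rule: (h/2)[f(x₀) + 2f(x₁) + 2f(x₂) + ... + f(xₙ)]

x_0 = 0.7500, f(x_0) = 2.117000, coefficient = 1
x_1 = 2.1250, f(x_1) = 8.372897, coefficient = 2
x_2 = 3.5000, f(x_2) = 33.115452, coefficient = 1

I ≈ (1.375000/2) × 51.978247 = 35.735045
Exact value: 30.998452
Error: 4.736593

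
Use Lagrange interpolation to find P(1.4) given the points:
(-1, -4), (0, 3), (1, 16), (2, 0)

Lagrange interpolation formula:
P(x) = Σ yᵢ × Lᵢ(x)
where Lᵢ(x) = Π_{j≠i} (x - xⱼ)/(xᵢ - xⱼ)

L_0(1.4) = (1.4 - 0)/(-1 - 0) × (1.4 - 1)/(-1 - 1) × (1.4 - 2)/(-1 - 2) = 0.056000
L_1(1.4) = (1.4 - (-1))/(0 - (-1)) × (1.4 - 1)/(0 - 1) × (1.4 - 2)/(0 - 2) = -0.288000
L_2(1.4) = (1.4 - (-1))/(1 - (-1)) × (1.4 - 0)/(1 - 0) × (1.4 - 2)/(1 - 2) = 1.008000
L_3(1.4) = (1.4 - (-1))/(2 - (-1)) × (1.4 - 0)/(2 - 0) × (1.4 - 1)/(2 - 1) = 0.224000

P(1.4) = (-4)×L_0(1.4) + 3×L_1(1.4) + 16×L_2(1.4) + 0×L_3(1.4)
P(1.4) = 15.040000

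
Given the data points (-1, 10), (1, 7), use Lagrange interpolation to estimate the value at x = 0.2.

Lagrange interpolation formula:
P(x) = Σ yᵢ × Lᵢ(x)
where Lᵢ(x) = Π_{j≠i} (x - xⱼ)/(xᵢ - xⱼ)

L_0(0.2) = (0.2 - 1)/(-1 - 1) = 0.400000
L_1(0.2) = (0.2 - (-1))/(1 - (-1)) = 0.600000

P(0.2) = 10×L_0(0.2) + 7×L_1(0.2)
P(0.2) = 8.200000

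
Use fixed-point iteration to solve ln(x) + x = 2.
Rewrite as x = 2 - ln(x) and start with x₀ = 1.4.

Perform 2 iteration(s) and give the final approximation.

Equation: ln(x) + x = 2
Fixed-point form: x = 2 - ln(x)
x₀ = 1.4

x_1 = g(1.400000) = 1.663528
x_2 = g(1.663528) = 1.491059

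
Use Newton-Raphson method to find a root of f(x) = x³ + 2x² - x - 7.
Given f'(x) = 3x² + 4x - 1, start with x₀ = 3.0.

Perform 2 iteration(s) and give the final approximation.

f(x) = x³ + 2x² - x - 7
f'(x) = 3x² + 4x - 1
x₀ = 3.0

Newton-Raphson formula: x_{n+1} = x_n - f(x_n)/f'(x_n)

Iteration 1:
  f(3.000000) = 35.000000
  f'(3.000000) = 38.000000
  x_1 = 3.000000 - 35.000000/38.000000 = 2.078947
Iteration 2:
  f(2.078947) = 8.550354
  f'(2.078947) = 20.281856
  x_2 = 2.078947 - 8.550354/20.281856 = 1.657371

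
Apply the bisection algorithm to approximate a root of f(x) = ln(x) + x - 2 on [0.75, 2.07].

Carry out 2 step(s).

f(x) = ln(x) + x - 2
Initial interval: [0.75, 2.07]

Iteration 1:
  c_1 = (0.750000 + 2.070000)/2 = 1.410000
  f(c_1) = f(1.410000) = -0.246410
  f(a) × f(c) ≥ 0, new interval: [1.410000, 2.070000]
Iteration 2:
  c_2 = (1.410000 + 2.070000)/2 = 1.740000
  f(c_2) = f(1.740000) = 0.293885
  f(a) × f(c) < 0, new interval: [1.410000, 1.740000]

After 2 iteration(s), the approximation is c_2 = 1.740000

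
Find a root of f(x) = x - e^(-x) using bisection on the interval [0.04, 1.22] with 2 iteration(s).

f(x) = x - e^(-x)
Initial interval: [0.04, 1.22]

Iteration 1:
  c_1 = (0.040000 + 1.220000)/2 = 0.630000
  f(c_1) = f(0.630000) = 0.097408
  f(a) × f(c) < 0, new interval: [0.040000, 0.630000]
Iteration 2:
  c_2 = (0.040000 + 0.630000)/2 = 0.335000
  f(c_2) = f(0.335000) = -0.380338
  f(a) × f(c) ≥ 0, new interval: [0.335000, 0.630000]

After 2 iteration(s), the approximation is c_2 = 0.335000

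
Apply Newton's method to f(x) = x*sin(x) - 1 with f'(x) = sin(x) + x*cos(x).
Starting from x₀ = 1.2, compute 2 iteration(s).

f(x) = x*sin(x) - 1
f'(x) = sin(x) + x*cos(x)
x₀ = 1.2

Newton-Raphson formula: x_{n+1} = x_n - f(x_n)/f'(x_n)

Iteration 1:
  f(1.200000) = 0.118447
  f'(1.200000) = 1.366868
  x_1 = 1.200000 - 0.118447/1.366868 = 1.113344
Iteration 2:
  f(1.113344) = -0.001129
  f'(1.113344) = 1.388904
  x_2 = 1.113344 - (-0.001129)/1.388904 = 1.114157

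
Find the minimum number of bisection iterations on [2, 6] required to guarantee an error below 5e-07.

We need (b-a)/2^n ≤ 5e-07
(6 - 2)/2^n ≤ 5e-07
4/2^n ≤ 5e-07
2^n ≥ 8000000
n ≥ log₂(8000000) = 22.93
n ≥ 23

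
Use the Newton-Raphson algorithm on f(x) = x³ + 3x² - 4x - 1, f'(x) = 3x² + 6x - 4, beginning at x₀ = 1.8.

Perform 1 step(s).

f(x) = x³ + 3x² - 4x - 1
f'(x) = 3x² + 6x - 4
x₀ = 1.8

Newton-Raphson formula: x_{n+1} = x_n - f(x_n)/f'(x_n)

Iteration 1:
  f(1.800000) = 7.352000
  f'(1.800000) = 16.520000
  x_1 = 1.800000 - 7.352000/16.520000 = 1.354964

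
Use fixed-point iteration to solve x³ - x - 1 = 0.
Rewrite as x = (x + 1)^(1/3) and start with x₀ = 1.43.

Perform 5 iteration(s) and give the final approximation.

Equation: x³ - x - 1 = 0
Fixed-point form: x = (x + 1)^(1/3)
x₀ = 1.43

x_1 = g(1.430000) = 1.344421
x_2 = g(1.344421) = 1.328450
x_3 = g(1.328450) = 1.325426
x_4 = g(1.325426) = 1.324853
x_5 = g(1.324853) = 1.324744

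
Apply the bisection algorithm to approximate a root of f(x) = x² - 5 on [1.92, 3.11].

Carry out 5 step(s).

f(x) = x² - 5
Initial interval: [1.92, 3.11]

Iteration 1:
  c_1 = (1.920000 + 3.110000)/2 = 2.515000
  f(c_1) = f(2.515000) = 1.325225
  f(a) × f(c) < 0, new interval: [1.920000, 2.515000]
Iteration 2:
  c_2 = (1.920000 + 2.515000)/2 = 2.217500
  f(c_2) = f(2.217500) = -0.082694
  f(a) × f(c) ≥ 0, new interval: [2.217500, 2.515000]
Iteration 3:
  c_3 = (2.217500 + 2.515000)/2 = 2.366250
  f(c_3) = f(2.366250) = 0.599139
  f(a) × f(c) < 0, new interval: [2.217500, 2.366250]
Iteration 4:
  c_4 = (2.217500 + 2.366250)/2 = 2.291875
  f(c_4) = f(2.291875) = 0.252691
  f(a) × f(c) < 0, new interval: [2.217500, 2.291875]
Iteration 5:
  c_5 = (2.217500 + 2.291875)/2 = 2.254688
  f(c_5) = f(2.254688) = 0.083616
  f(a) × f(c) < 0, new interval: [2.217500, 2.254688]

After 5 iteration(s), the approximation is c_5 = 2.254688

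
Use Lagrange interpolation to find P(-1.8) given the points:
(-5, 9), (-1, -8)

Lagrange interpolation formula:
P(x) = Σ yᵢ × Lᵢ(x)
where Lᵢ(x) = Π_{j≠i} (x - xⱼ)/(xᵢ - xⱼ)

L_0(-1.8) = (-1.8 - (-1))/(-5 - (-1)) = 0.200000
L_1(-1.8) = (-1.8 - (-5))/(-1 - (-5)) = 0.800000

P(-1.8) = 9×L_0(-1.8) + (-8)×L_1(-1.8)
P(-1.8) = -4.600000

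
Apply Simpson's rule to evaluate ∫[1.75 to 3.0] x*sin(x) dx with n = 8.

f(x) = x*sin(x)
a = 1.75, b = 3.0, n = 8
h = (b - a)/n = 0.156250

Simpson's rule: (h/3)[f(x₀) + 4f(x₁) + 2f(x₂) + ... + f(xₙ)]

x_0 = 1.7500, f(x_0) = 1.721975, coefficient = 1
x_1 = 1.9062, f(x_1) = 1.799998, coefficient = 4
x_2 = 2.0625, f(x_2) = 1.818155, coefficient = 2
x_3 = 2.2188, f(x_3) = 1.769055, coefficient = 4
x_4 = 2.3750, f(x_4) = 1.647502, coefficient = 2
x_5 = 2.5312, f(x_5) = 1.450782, coefficient = 4
x_6 = 2.6875, f(x_6) = 1.178864, coefficient = 2
x_7 = 2.8438, f(x_7) = 0.834523, coefficient = 4
x_8 = 3.0000, f(x_8) = 0.423360, coefficient = 1

I ≈ (0.156250/3) × 34.851805 = 1.815198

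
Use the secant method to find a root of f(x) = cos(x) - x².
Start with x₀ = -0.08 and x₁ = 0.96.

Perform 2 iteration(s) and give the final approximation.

f(x) = cos(x) - x²
x₀ = -0.08, x₁ = 0.96

Secant formula: x_{n+1} = x_n - f(x_n)(x_n - x_{n-1})/(f(x_n) - f(x_{n-1}))

Iteration 1:
  f(-0.080000) = 0.990402
  f(0.960000) = -0.348080
  x_2 = 0.960000 - (-0.348080)×(0.960000 - (-0.080000))/(-0.348080 - 0.990402)
       = 0.689542
Iteration 2:
  f(0.960000) = -0.348080
  f(0.689542) = 0.296069
  x_3 = 0.689542 - 0.296069×(0.689542 - 0.960000)/(0.296069 - (-0.348080))
       = 0.813852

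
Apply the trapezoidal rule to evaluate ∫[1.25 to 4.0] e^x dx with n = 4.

f(x) = e^x
a = 1.25, b = 4.0, n = 4
h = (b - a)/n = 0.687500

Trapezoidal rule: (h/2)[f(x₀) + 2f(x₁) + 2f(x₂) + ... + f(xₙ)]

x_0 = 1.2500, f(x_0) = 3.490343, coefficient = 1
x_1 = 1.9375, f(x_1) = 6.941376, coefficient = 2
x_2 = 2.6250, f(x_2) = 13.804574, coefficient = 2
x_3 = 3.3125, f(x_3) = 27.453674, coefficient = 2
x_4 = 4.0000, f(x_4) = 54.598150, coefficient = 1

I ≈ (0.687500/2) × 154.487741 = 53.105161
Exact value: 51.107807
Error: 1.997354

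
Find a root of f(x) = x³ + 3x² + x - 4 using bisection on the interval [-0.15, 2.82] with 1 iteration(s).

f(x) = x³ + 3x² + x - 4
Initial interval: [-0.15, 2.82]

Iteration 1:
  c_1 = (-0.150000 + 2.820000)/2 = 1.335000
  f(c_1) = f(1.335000) = 5.060945
  f(a) × f(c) < 0, new interval: [-0.150000, 1.335000]

After 1 iteration(s), the approximation is c_1 = 1.335000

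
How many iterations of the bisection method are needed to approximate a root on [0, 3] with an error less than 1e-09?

We need (b-a)/2^n ≤ 1e-09
(3 - 0)/2^n ≤ 1e-09
3/2^n ≤ 1e-09
2^n ≥ 3000000000
n ≥ log₂(3000000000) = 31.48
n ≥ 32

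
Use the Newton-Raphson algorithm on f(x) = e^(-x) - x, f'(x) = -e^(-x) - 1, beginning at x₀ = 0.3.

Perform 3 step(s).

f(x) = e^(-x) - x
f'(x) = -e^(-x) - 1
x₀ = 0.3

Newton-Raphson formula: x_{n+1} = x_n - f(x_n)/f'(x_n)

Iteration 1:
  f(0.300000) = 0.440818
  f'(0.300000) = -1.740818
  x_1 = 0.300000 - 0.440818/(-1.740818) = 0.553225
Iteration 2:
  f(0.553225) = 0.021868
  f'(0.553225) = -1.575092
  x_2 = 0.553225 - 0.021868/(-1.575092) = 0.567108
Iteration 3:
  f(0.567108) = 0.000055
  f'(0.567108) = -1.567163
  x_3 = 0.567108 - 0.000055/(-1.567163) = 0.567143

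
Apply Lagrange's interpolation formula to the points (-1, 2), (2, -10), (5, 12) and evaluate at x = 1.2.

Lagrange interpolation formula:
P(x) = Σ yᵢ × Lᵢ(x)
where Lᵢ(x) = Π_{j≠i} (x - xⱼ)/(xᵢ - xⱼ)

L_0(1.2) = (1.2 - 2)/(-1 - 2) × (1.2 - 5)/(-1 - 5) = 0.168889
L_1(1.2) = (1.2 - (-1))/(2 - (-1)) × (1.2 - 5)/(2 - 5) = 0.928889
L_2(1.2) = (1.2 - (-1))/(5 - (-1)) × (1.2 - 2)/(5 - 2) = -0.097778

P(1.2) = 2×L_0(1.2) + (-10)×L_1(1.2) + 12×L_2(1.2)
P(1.2) = -10.124444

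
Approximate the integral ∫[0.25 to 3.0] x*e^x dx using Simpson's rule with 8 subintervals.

f(x) = x*e^x
a = 0.25, b = 3.0, n = 8
h = (b - a)/n = 0.343750

Simpson's rule: (h/3)[f(x₀) + 4f(x₁) + 2f(x₂) + ... + f(xₙ)]

x_0 = 0.2500, f(x_0) = 0.321006, coefficient = 1
x_1 = 0.5938, f(x_1) = 1.075142, coefficient = 4
x_2 = 0.9375, f(x_2) = 2.393990, coefficient = 2
x_3 = 1.2812, f(x_3) = 4.613958, coefficient = 4
x_4 = 1.6250, f(x_4) = 8.252431, coefficient = 2
x_5 = 1.9688, f(x_5) = 14.099634, coefficient = 4
x_6 = 2.3125, f(x_6) = 23.355423, coefficient = 2
x_7 = 2.6562, f(x_7) = 37.832380, coefficient = 4
x_8 = 3.0000, f(x_8) = 60.256611, coefficient = 1

I ≈ (0.343750/3) × 359.065764 = 41.142952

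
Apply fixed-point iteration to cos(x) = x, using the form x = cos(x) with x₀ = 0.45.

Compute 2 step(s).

Equation: cos(x) = x
Fixed-point form: x = cos(x)
x₀ = 0.45

x_1 = g(0.450000) = 0.900447
x_2 = g(0.900447) = 0.621260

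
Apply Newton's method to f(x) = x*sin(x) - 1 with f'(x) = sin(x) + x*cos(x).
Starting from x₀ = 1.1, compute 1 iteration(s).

f(x) = x*sin(x) - 1
f'(x) = sin(x) + x*cos(x)
x₀ = 1.1

Newton-Raphson formula: x_{n+1} = x_n - f(x_n)/f'(x_n)

Iteration 1:
  f(1.100000) = -0.019672
  f'(1.100000) = 1.390163
  x_1 = 1.100000 - (-0.019672)/1.390163 = 1.114151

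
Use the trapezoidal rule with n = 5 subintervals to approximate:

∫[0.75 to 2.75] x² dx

f(x) = x²
a = 0.75, b = 2.75, n = 5
h = (b - a)/n = 0.400000

Trapezoidal rule: (h/2)[f(x₀) + 2f(x₁) + 2f(x₂) + ... + f(xₙ)]

x_0 = 0.7500, f(x_0) = 0.562500, coefficient = 1
x_1 = 1.1500, f(x_1) = 1.322500, coefficient = 2
x_2 = 1.5500, f(x_2) = 2.402500, coefficient = 2
x_3 = 1.9500, f(x_3) = 3.802500, coefficient = 2
x_4 = 2.3500, f(x_4) = 5.522500, coefficient = 2
x_5 = 2.7500, f(x_5) = 7.562500, coefficient = 1

I ≈ (0.400000/2) × 34.225000 = 6.845000
Exact value: 6.791667
Error: 0.053333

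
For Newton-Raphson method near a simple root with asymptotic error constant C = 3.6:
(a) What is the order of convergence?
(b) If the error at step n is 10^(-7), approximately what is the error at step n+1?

(a) Newton-Raphson has quadratic (order 2) convergence near simple roots.
    This means |e_{n+1}| ≈ C|e_n|².

(b) With |e_n| = 10^(-7) and C = 3.6:
    |e_{n+1}| ≈ 3.6 × (10^(-7))² = 3.6 × 10^(-14)

(a) 2 (quadratic); (b) |e_{n+1}| ≈ 3.600e-14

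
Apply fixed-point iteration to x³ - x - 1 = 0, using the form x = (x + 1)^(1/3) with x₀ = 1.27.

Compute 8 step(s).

Equation: x³ - x - 1 = 0
Fixed-point form: x = (x + 1)^(1/3)
x₀ = 1.27

x_1 = g(1.270000) = 1.314242
x_2 = g(1.314242) = 1.322725
x_3 = g(1.322725) = 1.324339
x_4 = g(1.324339) = 1.324646
x_5 = g(1.324646) = 1.324704
x_6 = g(1.324704) = 1.324715
x_7 = g(1.324715) = 1.324717
x_8 = g(1.324717) = 1.324718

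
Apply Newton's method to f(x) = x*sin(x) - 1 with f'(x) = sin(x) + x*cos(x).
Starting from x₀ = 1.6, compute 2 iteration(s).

f(x) = x*sin(x) - 1
f'(x) = sin(x) + x*cos(x)
x₀ = 1.6

Newton-Raphson formula: x_{n+1} = x_n - f(x_n)/f'(x_n)

Iteration 1:
  f(1.600000) = 0.599318
  f'(1.600000) = 0.952854
  x_1 = 1.600000 - 0.599318/0.952854 = 0.971029
Iteration 2:
  f(0.971029) = -0.198448
  f'(0.971029) = 1.373565
  x_2 = 0.971029 - (-0.198448)/1.373565 = 1.115505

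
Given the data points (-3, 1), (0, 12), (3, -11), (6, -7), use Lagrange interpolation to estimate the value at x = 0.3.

Lagrange interpolation formula:
P(x) = Σ yᵢ × Lᵢ(x)
where Lᵢ(x) = Π_{j≠i} (x - xⱼ)/(xᵢ - xⱼ)

L_0(0.3) = (0.3 - 0)/(-3 - 0) × (0.3 - 3)/(-3 - 3) × (0.3 - 6)/(-3 - 6) = -0.028500
L_1(0.3) = (0.3 - (-3))/(0 - (-3)) × (0.3 - 3)/(0 - 3) × (0.3 - 6)/(0 - 6) = 0.940500
L_2(0.3) = (0.3 - (-3))/(3 - (-3)) × (0.3 - 0)/(3 - 0) × (0.3 - 6)/(3 - 6) = 0.104500
L_3(0.3) = (0.3 - (-3))/(6 - (-3)) × (0.3 - 0)/(6 - 0) × (0.3 - 3)/(6 - 3) = -0.016500

P(0.3) = 1×L_0(0.3) + 12×L_1(0.3) + (-11)×L_2(0.3) + (-7)×L_3(0.3)
P(0.3) = 10.223500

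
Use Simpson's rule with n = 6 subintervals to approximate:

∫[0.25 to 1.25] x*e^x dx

f(x) = x*e^x
a = 0.25, b = 1.25, n = 6
h = (b - a)/n = 0.166667

Simpson's rule: (h/3)[f(x₀) + 4f(x₁) + 2f(x₂) + ... + f(xₙ)]

x_0 = 0.2500, f(x_0) = 0.321006, coefficient = 1
x_1 = 0.4167, f(x_1) = 0.632040, coefficient = 4
x_2 = 0.5833, f(x_2) = 1.045334, coefficient = 2
x_3 = 0.7500, f(x_3) = 1.587750, coefficient = 4
x_4 = 0.9167, f(x_4) = 2.292528, coefficient = 2
x_5 = 1.0833, f(x_5) = 3.200721, coefficient = 4
x_6 = 1.2500, f(x_6) = 4.362929, coefficient = 1

I ≈ (0.166667/3) × 33.041705 = 1.835650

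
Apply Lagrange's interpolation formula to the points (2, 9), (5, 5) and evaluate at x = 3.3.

Lagrange interpolation formula:
P(x) = Σ yᵢ × Lᵢ(x)
where Lᵢ(x) = Π_{j≠i} (x - xⱼ)/(xᵢ - xⱼ)

L_0(3.3) = (3.3 - 5)/(2 - 5) = 0.566667
L_1(3.3) = (3.3 - 2)/(5 - 2) = 0.433333

P(3.3) = 9×L_0(3.3) + 5×L_1(3.3)
P(3.3) = 7.266667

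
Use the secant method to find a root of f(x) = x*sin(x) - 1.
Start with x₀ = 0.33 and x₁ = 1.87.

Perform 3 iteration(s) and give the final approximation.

f(x) = x*sin(x) - 1
x₀ = 0.33, x₁ = 1.87

Secant formula: x_{n+1} = x_n - f(x_n)(x_n - x_{n-1})/(f(x_n) - f(x_{n-1}))

Iteration 1:
  f(0.330000) = -0.893066
  f(1.870000) = 0.786919
  x_2 = 1.870000 - 0.786919×(1.870000 - 0.330000)/(0.786919 - (-0.893066))
       = 1.148651
Iteration 2:
  f(1.870000) = 0.786919
  f(1.148651) = 0.047814
  x_3 = 1.148651 - 0.047814×(1.148651 - 1.870000)/(0.047814 - 0.786919)
       = 1.101986
Iteration 3:
  f(1.148651) = 0.047814
  f(1.101986) = -0.016911
  x_4 = 1.101986 - (-0.016911)×(1.101986 - 1.148651)/(-0.016911 - 0.047814)
       = 1.114179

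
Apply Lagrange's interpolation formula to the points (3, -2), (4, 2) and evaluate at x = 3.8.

Lagrange interpolation formula:
P(x) = Σ yᵢ × Lᵢ(x)
where Lᵢ(x) = Π_{j≠i} (x - xⱼ)/(xᵢ - xⱼ)

L_0(3.8) = (3.8 - 4)/(3 - 4) = 0.200000
L_1(3.8) = (3.8 - 3)/(4 - 3) = 0.800000

P(3.8) = (-2)×L_0(3.8) + 2×L_1(3.8)
P(3.8) = 1.200000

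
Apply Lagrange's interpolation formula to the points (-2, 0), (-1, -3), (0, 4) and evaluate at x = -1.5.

Lagrange interpolation formula:
P(x) = Σ yᵢ × Lᵢ(x)
where Lᵢ(x) = Π_{j≠i} (x - xⱼ)/(xᵢ - xⱼ)

L_0(-1.5) = (-1.5 - (-1))/(-2 - (-1)) × (-1.5 - 0)/(-2 - 0) = 0.375000
L_1(-1.5) = (-1.5 - (-2))/(-1 - (-2)) × (-1.5 - 0)/(-1 - 0) = 0.750000
L_2(-1.5) = (-1.5 - (-2))/(0 - (-2)) × (-1.5 - (-1))/(0 - (-1)) = -0.125000

P(-1.5) = 0×L_0(-1.5) + (-3)×L_1(-1.5) + 4×L_2(-1.5)
P(-1.5) = -2.750000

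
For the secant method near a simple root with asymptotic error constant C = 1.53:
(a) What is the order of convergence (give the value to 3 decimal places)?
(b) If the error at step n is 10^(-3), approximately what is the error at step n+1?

(a) Secant method has superlinear convergence with order φ = (1+√5)/2 ≈ 1.618.
    This means |e_{n+1}| ≈ C|e_n|^1.618.

(b) With |e_n| = 10^(-3) and C = 1.53:
    |e_{n+1}| ≈ 1.53 × (10^(-3))^1.618 = 1.53 × 10^(-4.85)

(a) ≈ 1.618 (golden ratio); (b) |e_{n+1}| ≈ 2.141e-05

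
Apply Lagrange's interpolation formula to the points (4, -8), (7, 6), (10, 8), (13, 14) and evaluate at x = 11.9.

Lagrange interpolation formula:
P(x) = Σ yᵢ × Lᵢ(x)
where Lᵢ(x) = Π_{j≠i} (x - xⱼ)/(xᵢ - xⱼ)

L_0(11.9) = (11.9 - 7)/(4 - 7) × (11.9 - 10)/(4 - 10) × (11.9 - 13)/(4 - 13) = 0.063216
L_1(11.9) = (11.9 - 4)/(7 - 4) × (11.9 - 10)/(7 - 10) × (11.9 - 13)/(7 - 13) = -0.305759
L_2(11.9) = (11.9 - 4)/(10 - 4) × (11.9 - 7)/(10 - 7) × (11.9 - 13)/(10 - 13) = 0.788537
L_3(11.9) = (11.9 - 4)/(13 - 4) × (11.9 - 7)/(13 - 7) × (11.9 - 10)/(13 - 10) = 0.454006

P(11.9) = (-8)×L_0(11.9) + 6×L_1(11.9) + 8×L_2(11.9) + 14×L_3(11.9)
P(11.9) = 10.324099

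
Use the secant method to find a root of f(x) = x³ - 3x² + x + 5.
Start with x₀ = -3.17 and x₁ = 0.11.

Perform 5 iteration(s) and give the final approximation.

f(x) = x³ - 3x² + x + 5
x₀ = -3.17, x₁ = 0.11

Secant formula: x_{n+1} = x_n - f(x_n)(x_n - x_{n-1})/(f(x_n) - f(x_{n-1}))

Iteration 1:
  f(-3.170000) = -60.171713
  f(0.110000) = 5.075031
  x_2 = 0.110000 - 5.075031×(0.110000 - (-3.170000))/(5.075031 - (-60.171713))
       = -0.145125
Iteration 2:
  f(0.110000) = 5.075031
  f(-0.145125) = 4.788634
  x_3 = -0.145125 - 4.788634×(-0.145125 - 0.110000)/(4.788634 - 5.075031)
       = -4.410889
Iteration 3:
  f(-0.145125) = 4.788634
  f(-4.410889) = -143.596676
  x_4 = -4.410889 - (-143.596676)×(-4.410889 - (-0.145125))/(-143.596676 - 4.788634)
       = -0.282788
Iteration 4:
  f(-4.410889) = -143.596676
  f(-0.282788) = 4.454689
  x_5 = -0.282788 - 4.454689×(-0.282788 - (-4.410889))/(4.454689 - (-143.596676))
       = -0.406998
Iteration 5:
  f(-0.282788) = 4.454689
  f(-0.406998) = 4.028641
  x_6 = -0.406998 - 4.028641×(-0.406998 - (-0.282788))/(4.028641 - 4.454689)
       = -1.581505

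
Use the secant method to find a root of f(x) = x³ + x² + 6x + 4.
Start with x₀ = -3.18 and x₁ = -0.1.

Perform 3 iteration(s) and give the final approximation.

f(x) = x³ + x² + 6x + 4
x₀ = -3.18, x₁ = -0.1

Secant formula: x_{n+1} = x_n - f(x_n)(x_n - x_{n-1})/(f(x_n) - f(x_{n-1}))

Iteration 1:
  f(-3.180000) = -37.125032
  f(-0.100000) = 3.409000
  x_2 = -0.100000 - 3.409000×(-0.100000 - (-3.180000))/(3.409000 - (-37.125032))
       = -0.359035
Iteration 2:
  f(-0.100000) = 3.409000
  f(-0.359035) = 1.928416
  x_3 = -0.359035 - 1.928416×(-0.359035 - (-0.100000))/(1.928416 - 3.409000)
       = -0.696420
Iteration 3:
  f(-0.359035) = 1.928416
  f(-0.696420) = -0.031281
  x_4 = -0.696420 - (-0.031281)×(-0.696420 - (-0.359035))/(-0.031281 - 1.928416)
       = -0.691034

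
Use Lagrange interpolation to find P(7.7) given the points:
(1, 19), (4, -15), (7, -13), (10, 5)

Lagrange interpolation formula:
P(x) = Σ yᵢ × Lᵢ(x)
where Lᵢ(x) = Π_{j≠i} (x - xⱼ)/(xᵢ - xⱼ)

L_0(7.7) = (7.7 - 4)/(1 - 4) × (7.7 - 7)/(1 - 7) × (7.7 - 10)/(1 - 10) = 0.036772
L_1(7.7) = (7.7 - 1)/(4 - 1) × (7.7 - 7)/(4 - 7) × (7.7 - 10)/(4 - 10) = -0.199759
L_2(7.7) = (7.7 - 1)/(7 - 1) × (7.7 - 4)/(7 - 4) × (7.7 - 10)/(7 - 10) = 1.055870
L_3(7.7) = (7.7 - 1)/(10 - 1) × (7.7 - 4)/(10 - 4) × (7.7 - 7)/(10 - 7) = 0.107117

P(7.7) = 19×L_0(7.7) + (-15)×L_1(7.7) + (-13)×L_2(7.7) + 5×L_3(7.7)
P(7.7) = -9.495679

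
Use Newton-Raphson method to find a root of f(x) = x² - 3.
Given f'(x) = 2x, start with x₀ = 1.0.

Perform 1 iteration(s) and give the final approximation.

f(x) = x² - 3
f'(x) = 2x
x₀ = 1.0

Newton-Raphson formula: x_{n+1} = x_n - f(x_n)/f'(x_n)

Iteration 1:
  f(1.000000) = -2.000000
  f'(1.000000) = 2.000000
  x_1 = 1.000000 - (-2.000000)/2.000000 = 2.000000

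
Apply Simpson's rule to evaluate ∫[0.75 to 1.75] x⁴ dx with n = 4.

f(x) = x⁴
a = 0.75, b = 1.75, n = 4
h = (b - a)/n = 0.250000

Simpson's rule: (h/3)[f(x₀) + 4f(x₁) + 2f(x₂) + ... + f(xₙ)]

x_0 = 0.7500, f(x_0) = 0.316406, coefficient = 1
x_1 = 1.0000, f(x_1) = 1.000000, coefficient = 4
x_2 = 1.2500, f(x_2) = 2.441406, coefficient = 2
x_3 = 1.5000, f(x_3) = 5.062500, coefficient = 4
x_4 = 1.7500, f(x_4) = 9.378906, coefficient = 1

I ≈ (0.250000/3) × 38.828125 = 3.235677
Exact value: 3.235156
Error: 0.000521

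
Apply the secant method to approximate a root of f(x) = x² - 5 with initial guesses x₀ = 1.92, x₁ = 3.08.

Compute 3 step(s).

f(x) = x² - 5
x₀ = 1.92, x₁ = 3.08

Secant formula: x_{n+1} = x_n - f(x_n)(x_n - x_{n-1})/(f(x_n) - f(x_{n-1}))

Iteration 1:
  f(1.920000) = -1.313600
  f(3.080000) = 4.486400
  x_2 = 3.080000 - 4.486400×(3.080000 - 1.920000)/(4.486400 - (-1.313600))
       = 2.182720
Iteration 2:
  f(3.080000) = 4.486400
  f(2.182720) = -0.235733
  x_3 = 2.182720 - (-0.235733)×(2.182720 - 3.080000)/(-0.235733 - 4.486400)
       = 2.227513
Iteration 3:
  f(2.182720) = -0.235733
  f(2.227513) = -0.038186
  x_4 = 2.227513 - (-0.038186)×(2.227513 - 2.182720)/(-0.038186 - (-0.235733))
       = 2.236171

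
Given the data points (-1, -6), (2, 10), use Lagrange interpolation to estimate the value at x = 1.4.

Lagrange interpolation formula:
P(x) = Σ yᵢ × Lᵢ(x)
where Lᵢ(x) = Π_{j≠i} (x - xⱼ)/(xᵢ - xⱼ)

L_0(1.4) = (1.4 - 2)/(-1 - 2) = 0.200000
L_1(1.4) = (1.4 - (-1))/(2 - (-1)) = 0.800000

P(1.4) = (-6)×L_0(1.4) + 10×L_1(1.4)
P(1.4) = 6.800000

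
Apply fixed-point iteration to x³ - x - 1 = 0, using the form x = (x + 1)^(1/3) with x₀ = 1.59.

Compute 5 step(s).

Equation: x³ - x - 1 = 0
Fixed-point form: x = (x + 1)^(1/3)
x₀ = 1.59

x_1 = g(1.590000) = 1.373304
x_2 = g(1.373304) = 1.333883
x_3 = g(1.333883) = 1.326457
x_4 = g(1.326457) = 1.325048
x_5 = g(1.325048) = 1.324781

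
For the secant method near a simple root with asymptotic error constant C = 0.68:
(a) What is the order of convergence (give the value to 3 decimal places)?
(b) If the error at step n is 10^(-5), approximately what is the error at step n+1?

(a) Secant method has superlinear convergence with order φ = (1+√5)/2 ≈ 1.618.
    This means |e_{n+1}| ≈ C|e_n|^1.618.

(b) With |e_n| = 10^(-5) and C = 0.68:
    |e_{n+1}| ≈ 0.68 × (10^(-5))^1.618 = 0.68 × 10^(-8.09)

(a) ≈ 1.618 (golden ratio); (b) |e_{n+1}| ≈ 5.525e-09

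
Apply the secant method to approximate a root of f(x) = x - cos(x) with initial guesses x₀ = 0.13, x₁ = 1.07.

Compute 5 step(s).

f(x) = x - cos(x)
x₀ = 0.13, x₁ = 1.07

Secant formula: x_{n+1} = x_n - f(x_n)(x_n - x_{n-1})/(f(x_n) - f(x_{n-1}))

Iteration 1:
  f(0.130000) = -0.861562
  f(1.070000) = 0.589876
  x_2 = 1.070000 - 0.589876×(1.070000 - 0.130000)/(0.589876 - (-0.861562))
       = 0.687977
Iteration 2:
  f(1.070000) = 0.589876
  f(0.687977) = -0.084556
  x_3 = 0.687977 - (-0.084556)×(0.687977 - 1.070000)/(-0.084556 - 0.589876)
       = 0.735872
Iteration 3:
  f(0.687977) = -0.084556
  f(0.735872) = -0.005373
  x_4 = 0.735872 - (-0.005373)×(0.735872 - 0.687977)/(-0.005373 - (-0.084556))
       = 0.739122
Iteration 4:
  f(0.735872) = -0.005373
  f(0.739122) = 0.000062
  x_5 = 0.739122 - 0.000062×(0.739122 - 0.735872)/(0.000062 - (-0.005373))
       = 0.739085
Iteration 5:
  f(0.739122) = 0.000062
  f(0.739085) = 0.000000
  x_6 = 0.739085 - 0.000000×(0.739085 - 0.739122)/(0.000000 - 0.000062)
       = 0.739085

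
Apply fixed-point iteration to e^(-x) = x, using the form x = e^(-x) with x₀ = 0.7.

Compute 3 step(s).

Equation: e^(-x) = x
Fixed-point form: x = e^(-x)
x₀ = 0.7

x_1 = g(0.700000) = 0.496585
x_2 = g(0.496585) = 0.608605
x_3 = g(0.608605) = 0.544109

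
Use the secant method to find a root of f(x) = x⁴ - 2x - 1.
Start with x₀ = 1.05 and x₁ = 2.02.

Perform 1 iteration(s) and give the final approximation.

f(x) = x⁴ - 2x - 1
x₀ = 1.05, x₁ = 2.02

Secant formula: x_{n+1} = x_n - f(x_n)(x_n - x_{n-1})/(f(x_n) - f(x_{n-1}))

Iteration 1:
  f(1.050000) = -1.884494
  f(2.020000) = 11.609664
  x_2 = 2.020000 - 11.609664×(2.020000 - 1.050000)/(11.609664 - (-1.884494))
       = 1.185463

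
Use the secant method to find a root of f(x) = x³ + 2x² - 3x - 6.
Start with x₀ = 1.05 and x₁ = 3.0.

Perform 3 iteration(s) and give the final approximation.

f(x) = x³ + 2x² - 3x - 6
x₀ = 1.05, x₁ = 3.0

Secant formula: x_{n+1} = x_n - f(x_n)(x_n - x_{n-1})/(f(x_n) - f(x_{n-1}))

Iteration 1:
  f(1.050000) = -5.787375
  f(3.000000) = 30.000000
  x_2 = 3.000000 - 30.000000×(3.000000 - 1.050000)/(30.000000 - (-5.787375))
       = 1.365345
Iteration 2:
  f(3.000000) = 30.000000
  f(1.365345) = -3.822467
  x_3 = 1.365345 - (-3.822467)×(1.365345 - 3.000000)/(-3.822467 - 30.000000)
       = 1.550087
Iteration 3:
  f(1.365345) = -3.822467
  f(1.550087) = -2.120221
  x_4 = 1.550087 - (-2.120221)×(1.550087 - 1.365345)/(-2.120221 - (-3.822467))
       = 1.780190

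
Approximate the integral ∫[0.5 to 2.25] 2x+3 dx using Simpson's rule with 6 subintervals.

f(x) = 2x+3
a = 0.5, b = 2.25, n = 6
h = (b - a)/n = 0.291667

Simpson's rule: (h/3)[f(x₀) + 4f(x₁) + 2f(x₂) + ... + f(xₙ)]

x_0 = 0.5000, f(x_0) = 4.000000, coefficient = 1
x_1 = 0.7917, f(x_1) = 4.583333, coefficient = 4
x_2 = 1.0833, f(x_2) = 5.166667, coefficient = 2
x_3 = 1.3750, f(x_3) = 5.750000, coefficient = 4
x_4 = 1.6667, f(x_4) = 6.333333, coefficient = 2
x_5 = 1.9583, f(x_5) = 6.916667, coefficient = 4
x_6 = 2.2500, f(x_6) = 7.500000, coefficient = 1

I ≈ (0.291667/3) × 103.500000 = 10.062500
Exact value: 10.062500
Error: 0.000000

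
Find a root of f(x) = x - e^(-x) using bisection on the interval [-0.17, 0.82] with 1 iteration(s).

f(x) = x - e^(-x)
Initial interval: [-0.17, 0.82]

Iteration 1:
  c_1 = (-0.170000 + 0.820000)/2 = 0.325000
  f(c_1) = f(0.325000) = -0.397527
  f(a) × f(c) ≥ 0, new interval: [0.325000, 0.820000]

After 1 iteration(s), the approximation is c_1 = 0.325000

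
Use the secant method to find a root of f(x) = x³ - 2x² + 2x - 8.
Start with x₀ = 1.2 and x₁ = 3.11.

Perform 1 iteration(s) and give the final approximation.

f(x) = x³ - 2x² + 2x - 8
x₀ = 1.2, x₁ = 3.11

Secant formula: x_{n+1} = x_n - f(x_n)(x_n - x_{n-1})/(f(x_n) - f(x_{n-1}))

Iteration 1:
  f(1.200000) = -6.752000
  f(3.110000) = 8.956031
  x_2 = 3.110000 - 8.956031×(3.110000 - 1.200000)/(8.956031 - (-6.752000))
       = 2.021002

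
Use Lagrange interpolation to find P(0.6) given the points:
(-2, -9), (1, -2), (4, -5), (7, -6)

Lagrange interpolation formula:
P(x) = Σ yᵢ × Lᵢ(x)
where Lᵢ(x) = Π_{j≠i} (x - xⱼ)/(xᵢ - xⱼ)

L_0(0.6) = (0.6 - 1)/(-2 - 1) × (0.6 - 4)/(-2 - 4) × (0.6 - 7)/(-2 - 7) = 0.053728
L_1(0.6) = (0.6 - (-2))/(1 - (-2)) × (0.6 - 4)/(1 - 4) × (0.6 - 7)/(1 - 7) = 1.047704
L_2(0.6) = (0.6 - (-2))/(4 - (-2)) × (0.6 - 1)/(4 - 1) × (0.6 - 7)/(4 - 7) = -0.123259
L_3(0.6) = (0.6 - (-2))/(7 - (-2)) × (0.6 - 1)/(7 - 1) × (0.6 - 4)/(7 - 4) = 0.021827

P(0.6) = (-9)×L_0(0.6) + (-2)×L_1(0.6) + (-5)×L_2(0.6) + (-6)×L_3(0.6)
P(0.6) = -2.093630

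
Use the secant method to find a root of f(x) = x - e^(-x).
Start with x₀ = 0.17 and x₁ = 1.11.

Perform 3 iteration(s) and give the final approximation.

f(x) = x - e^(-x)
x₀ = 0.17, x₁ = 1.11

Secant formula: x_{n+1} = x_n - f(x_n)(x_n - x_{n-1})/(f(x_n) - f(x_{n-1}))

Iteration 1:
  f(0.170000) = -0.673665
  f(1.110000) = 0.780441
  x_2 = 1.110000 - 0.780441×(1.110000 - 0.170000)/(0.780441 - (-0.673665))
       = 0.605488
Iteration 2:
  f(1.110000) = 0.780441
  f(0.605488) = 0.059679
  x_3 = 0.605488 - 0.059679×(0.605488 - 1.110000)/(0.059679 - 0.780441)
       = 0.563714
Iteration 3:
  f(0.605488) = 0.059679
  f(0.563714) = -0.005378
  x_4 = 0.563714 - (-0.005378)×(0.563714 - 0.605488)/(-0.005378 - 0.059679)
       = 0.567167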